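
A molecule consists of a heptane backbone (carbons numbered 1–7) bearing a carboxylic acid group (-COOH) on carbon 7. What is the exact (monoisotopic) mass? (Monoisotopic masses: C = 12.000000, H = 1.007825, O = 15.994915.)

144.1150

Atom tally by fragment:
  CH3 → C:1 H:3
  CH2 → C:1 H:2
  CH2 → C:1 H:2
  CH2 → C:1 H:2
  CH2 → C:1 H:2
  CH2 → C:1 H:2
  CH2COOH → C:2 H:3 O:2
Element totals:
  C: 8
  H: 16
  O: 2
Molecular formula: C8H16O2.
  M = 8(12.0) + 16(1.007825) + 2(15.994915)
    = 96.000000 + 16.125200 + 31.989830 = 144.115030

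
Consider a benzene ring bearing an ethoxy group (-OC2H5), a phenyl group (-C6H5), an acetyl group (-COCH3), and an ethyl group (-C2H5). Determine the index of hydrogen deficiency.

Atom tally by fragment:
  benzene ring core → C:6 H:6
  (− 4 ring H displaced by substituents)
  + OC2H5 → C:2 H:5 O:1
  + C6H5 → C:6 H:5
  + COCH3 → C:2 H:3 O:1
  + C2H5 → C:2 H:5
Element totals:
  C: 18
  H: 20
  O: 2
Molecular formula: C18H20O2.
DoU = (2C + 2 + N − H − X) / 2 = (2·18 + 2 + 0 − 20 − 0) / 2 = 9.

9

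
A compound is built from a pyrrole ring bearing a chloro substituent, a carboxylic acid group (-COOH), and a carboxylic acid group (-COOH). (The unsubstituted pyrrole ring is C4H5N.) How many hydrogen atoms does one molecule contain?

Atom tally by fragment:
  pyrrole ring core → C:4 H:5 N:1
  (− 3 ring H displaced by substituents)
  + Cl → Cl:1
  + COOH → C:1 H:1 O:2
  + COOH → C:1 H:1 O:2
Element totals:
  C: 6
  H: 4
  Cl: 1
  N: 1
  O: 4

4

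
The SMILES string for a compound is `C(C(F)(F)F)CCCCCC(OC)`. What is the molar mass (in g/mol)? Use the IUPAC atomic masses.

198.23 g/mol

Atom tally by fragment:
  F3CCH2 → C:2 H:2 F:3
  CH2 → C:1 H:2
  CH2 → C:1 H:2
  CH2 → C:1 H:2
  CH2 → C:1 H:2
  CH2 → C:1 H:2
  CH2OCH3 → C:2 H:5 O:1
Element totals:
  C: 9
  H: 17
  F: 3
  O: 1
Molecular formula: C9H17F3O.
  M = 9(12.011) + 17(1.008) + 3(18.998) + 15.999
    = 108.099 + 17.136 + 56.994 + 15.999 = 198.228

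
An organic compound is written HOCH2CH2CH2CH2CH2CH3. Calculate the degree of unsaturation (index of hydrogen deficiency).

0

Element totals:
  C: 6
  H: 14
  O: 1
Molecular formula: C6H14O.
DoU = (2C + 2 + N − H − X) / 2 = (2·6 + 2 + 0 − 14 − 0) / 2 = 0.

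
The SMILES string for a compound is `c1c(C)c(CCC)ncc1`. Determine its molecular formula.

Atom tally by fragment:
  pyridine ring core → C:5 H:5 N:1
  (− 2 ring H displaced by substituents)
  + CH3 → C:1 H:3
  + CH2CH2CH3 → C:3 H:7
Element totals:
  C: 9
  H: 13
  N: 1

C9H13N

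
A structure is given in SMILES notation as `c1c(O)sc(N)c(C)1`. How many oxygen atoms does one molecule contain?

Atom tally by fragment:
  thiophene ring core → C:4 H:4 S:1
  (− 3 ring H displaced by substituents)
  + OH → O:1 H:1
  + NH2 → N:1 H:2
  + CH3 → C:1 H:3
Element totals:
  C: 5
  H: 7
  N: 1
  O: 1
  S: 1

1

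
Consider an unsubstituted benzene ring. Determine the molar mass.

Atom tally by fragment:
  benzene ring core → C:6 H:6
Element totals:
  C: 6
  H: 6
Molecular formula: C6H6.
  M = 6(12.011) + 6(1.008)
    = 72.066 + 6.048 = 78.114

78.11 g/mol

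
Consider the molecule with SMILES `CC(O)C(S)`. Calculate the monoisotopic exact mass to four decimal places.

92.0296

Atom tally by fragment:
  CH3 → C:1 H:3
  CH(OH) → C:1 H:2 O:1
  CH2SH → C:1 H:3 S:1
Element totals:
  C: 3
  H: 8
  O: 1
  S: 1
Molecular formula: C3H8OS.
  M = 3(12.0) + 8(1.007825) + 15.994915 + 31.972071
    = 36.000000 + 8.062600 + 15.994915 + 31.972071 = 92.029586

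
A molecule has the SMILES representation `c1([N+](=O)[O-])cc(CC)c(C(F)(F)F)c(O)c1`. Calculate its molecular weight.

235.16 g/mol

Atom tally by fragment:
  benzene ring core → C:6 H:6
  (− 4 ring H displaced by substituents)
  + NO2 → N:1 O:2
  + C2H5 → C:2 H:5
  + CF3 → C:1 F:3
  + OH → O:1 H:1
Element totals:
  C: 9
  H: 8
  F: 3
  N: 1
  O: 3
Molecular formula: C9H8F3NO3.
  M = 9(12.011) + 8(1.008) + 3(18.998) + 14.007 + 3(15.999)
    = 108.099 + 8.064 + 56.994 + 14.007 + 47.997 = 235.161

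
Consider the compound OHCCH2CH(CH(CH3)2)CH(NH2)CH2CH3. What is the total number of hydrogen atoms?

Element totals:
  C: 9
  H: 19
  N: 1
  O: 1

19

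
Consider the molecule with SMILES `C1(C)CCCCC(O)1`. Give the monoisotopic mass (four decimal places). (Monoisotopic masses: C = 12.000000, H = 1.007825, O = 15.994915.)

Atom tally by fragment:
  cyclohexane ring core → C:6 H:12
  (− 2 ring H displaced by substituents)
  + CH3 → C:1 H:3
  + OH → O:1 H:1
Element totals:
  C: 7
  H: 14
  O: 1
Molecular formula: C7H14O.
  M = 7(12.0) + 14(1.007825) + 15.994915
    = 84.000000 + 14.109550 + 15.994915 = 114.104465

114.1045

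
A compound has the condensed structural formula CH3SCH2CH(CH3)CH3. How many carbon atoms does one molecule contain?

5

Element totals:
  C: 5
  H: 12
  S: 1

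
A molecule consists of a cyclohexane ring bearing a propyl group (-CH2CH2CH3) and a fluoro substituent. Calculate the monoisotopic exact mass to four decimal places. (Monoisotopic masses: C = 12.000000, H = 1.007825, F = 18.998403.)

144.1314

Atom tally by fragment:
  cyclohexane ring core → C:6 H:12
  (− 2 ring H displaced by substituents)
  + CH2CH2CH3 → C:3 H:7
  + F → F:1
Element totals:
  C: 9
  H: 17
  F: 1
Molecular formula: C9H17F.
  M = 9(12.0) + 17(1.007825) + 18.998403
    = 108.000000 + 17.133025 + 18.998403 = 144.131428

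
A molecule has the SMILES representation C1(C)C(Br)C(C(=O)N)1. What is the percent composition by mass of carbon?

Atom tally by fragment:
  cyclopropane ring core → C:3 H:6
  (− 3 ring H displaced by substituents)
  + CH3 → C:1 H:3
  + Br → Br:1
  + CONH2 → C:1 H:2 O:1 N:1
Element totals:
  C: 5
  H: 8
  Br: 1
  N: 1
  O: 1
Molecular formula: C5H8BrNO.
Molar mass = 178.029 g/mol.
Mass from C: 5 × 12.011 = 60.055 g/mol.
%C = 60.055 / 178.029 × 100 = 33.73%.

33.73%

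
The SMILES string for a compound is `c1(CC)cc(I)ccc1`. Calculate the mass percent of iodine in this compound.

Atom tally by fragment:
  benzene ring core → C:6 H:6
  (− 2 ring H displaced by substituents)
  + C2H5 → C:2 H:5
  + I → I:1
Element totals:
  C: 8
  H: 9
  I: 1
Molecular formula: C8H9I.
Molar mass = 232.064 g/mol.
Mass from I: 1 × 126.904 = 126.904 g/mol.
%I = 126.904 / 232.064 × 100 = 54.68%.

54.68%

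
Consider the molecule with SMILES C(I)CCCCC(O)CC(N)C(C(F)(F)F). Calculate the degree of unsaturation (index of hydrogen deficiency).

Atom tally by fragment:
  ICH2 → C:1 H:2 I:1
  CH2 → C:1 H:2
  CH2 → C:1 H:2
  CH2 → C:1 H:2
  CH2 → C:1 H:2
  CH(OH) → C:1 H:2 O:1
  CH2 → C:1 H:2
  CH(NH2) → C:1 H:3 N:1
  CH2CF3 → C:2 H:2 F:3
Element totals:
  C: 10
  H: 19
  F: 3
  I: 1
  N: 1
  O: 1
Molecular formula: C10H19F3INO.
DoU = (2C + 2 + N − H − X) / 2 = (2·10 + 2 + 1 − 19 − 4) / 2 = 0.

0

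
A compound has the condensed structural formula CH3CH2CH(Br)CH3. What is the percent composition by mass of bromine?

58.32%

Atom tally by fragment:
  CH3 → C:1 H:3
  CH2 → C:1 H:2
  CH(Br) → C:1 H:1 Br:1
  CH3 → C:1 H:3
Element totals:
  C: 4
  H: 9
  Br: 1
Molecular formula: C4H9Br.
Molar mass = 137.020 g/mol.
Mass from Br: 1 × 79.904 = 79.904 g/mol.
%Br = 79.904 / 137.020 × 100 = 58.32%.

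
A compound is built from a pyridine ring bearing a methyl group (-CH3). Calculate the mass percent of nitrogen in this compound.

Atom tally by fragment:
  pyridine ring core → C:5 H:5 N:1
  (− 1 ring H displaced by substituents)
  + CH3 → C:1 H:3
Element totals:
  C: 6
  H: 7
  N: 1
Molecular formula: C6H7N.
Molar mass = 93.129 g/mol.
Mass from N: 1 × 14.007 = 14.007 g/mol.
%N = 14.007 / 93.129 × 100 = 15.04%.

15.04%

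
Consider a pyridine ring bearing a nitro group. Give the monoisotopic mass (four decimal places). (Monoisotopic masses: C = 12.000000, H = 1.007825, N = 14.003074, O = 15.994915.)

124.0273

Atom tally by fragment:
  pyridine ring core → C:5 H:5 N:1
  (− 1 ring H displaced by substituents)
  + NO2 → N:1 O:2
Element totals:
  C: 5
  H: 4
  N: 2
  O: 2
Molecular formula: C5H4N2O2.
  M = 5(12.0) + 4(1.007825) + 2(14.003074) + 2(15.994915)
    = 60.000000 + 4.031300 + 28.006148 + 31.989830 = 124.027278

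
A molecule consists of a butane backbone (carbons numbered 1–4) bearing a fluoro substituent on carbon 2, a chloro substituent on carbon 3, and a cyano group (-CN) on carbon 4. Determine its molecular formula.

Atom tally by fragment:
  CH3 → C:1 H:3
  CH(F) → C:1 H:1 F:1
  CH(Cl) → C:1 H:1 Cl:1
  CH2CN → C:2 H:2 N:1
Element totals:
  C: 5
  H: 7
  Cl: 1
  F: 1
  N: 1

C5H7ClFN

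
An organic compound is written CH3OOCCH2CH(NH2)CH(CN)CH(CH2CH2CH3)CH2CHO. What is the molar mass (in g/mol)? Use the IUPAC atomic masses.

240.30 g/mol

Atom tally by fragment:
  CH3OOCCH2 → C:3 H:5 O:2
  CH(NH2) → C:1 H:3 N:1
  CH(CN) → C:2 H:1 N:1
  CH(CH2CH2CH3) → C:4 H:8
  CH2CHO → C:2 H:3 O:1
Element totals:
  C: 12
  H: 20
  N: 2
  O: 3
Molecular formula: C12H20N2O3.
  M = 12(12.011) + 20(1.008) + 2(14.007) + 3(15.999)
    = 144.132 + 20.160 + 28.014 + 47.997 = 240.303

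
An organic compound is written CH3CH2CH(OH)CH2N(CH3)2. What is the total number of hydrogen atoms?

15

Atom tally by fragment:
  CH3 → C:1 H:3
  CH2 → C:1 H:2
  CH(OH) → C:1 H:2 O:1
  CH2N(CH3)2 → C:3 H:8 N:1
Element totals:
  C: 6
  H: 15
  N: 1
  O: 1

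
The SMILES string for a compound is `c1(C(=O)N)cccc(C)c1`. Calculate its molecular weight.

135.17 g/mol

Atom tally by fragment:
  benzene ring core → C:6 H:6
  (− 2 ring H displaced by substituents)
  + CONH2 → C:1 H:2 O:1 N:1
  + CH3 → C:1 H:3
Element totals:
  C: 8
  H: 9
  N: 1
  O: 1
Molecular formula: C8H9NO.
  M = 8(12.011) + 9(1.008) + 14.007 + 15.999
    = 96.088 + 9.072 + 14.007 + 15.999 = 135.166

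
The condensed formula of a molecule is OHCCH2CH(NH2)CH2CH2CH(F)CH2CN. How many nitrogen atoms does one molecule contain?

Atom tally by fragment:
  OHCCH2 → C:2 H:3 O:1
  CH(NH2) → C:1 H:3 N:1
  CH2 → C:1 H:2
  CH2 → C:1 H:2
  CH(F) → C:1 H:1 F:1
  CH2CN → C:2 H:2 N:1
Element totals:
  C: 8
  H: 13
  F: 1
  N: 2
  O: 1

2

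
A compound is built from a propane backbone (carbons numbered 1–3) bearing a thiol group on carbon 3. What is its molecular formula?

C3H8S

Atom tally by fragment:
  CH3 → C:1 H:3
  CH2 → C:1 H:2
  CH2SH → C:1 H:3 S:1
Element totals:
  C: 3
  H: 8
  S: 1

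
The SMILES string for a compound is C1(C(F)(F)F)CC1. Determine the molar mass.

110.08 g/mol

Atom tally by fragment:
  cyclopropane ring core → C:3 H:6
  (− 1 ring H displaced by substituents)
  + CF3 → C:1 F:3
Element totals:
  C: 4
  H: 5
  F: 3
Molecular formula: C4H5F3.
  M = 4(12.011) + 5(1.008) + 3(18.998)
    = 48.044 + 5.040 + 56.994 = 110.078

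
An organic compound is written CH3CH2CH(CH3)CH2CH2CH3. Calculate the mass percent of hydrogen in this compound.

16.10%

Element totals:
  C: 7
  H: 16
Molecular formula: C7H16.
Molar mass = 100.205 g/mol.
Mass from H: 16 × 1.008 = 16.128 g/mol.
%H = 16.128 / 100.205 × 100 = 16.10%.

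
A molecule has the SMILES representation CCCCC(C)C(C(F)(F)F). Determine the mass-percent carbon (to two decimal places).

57.13%

Atom tally by fragment:
  CH3 → C:1 H:3
  CH2 → C:1 H:2
  CH2 → C:1 H:2
  CH2 → C:1 H:2
  CH(CH3) → C:2 H:4
  CH2CF3 → C:2 H:2 F:3
Element totals:
  C: 8
  H: 15
  F: 3
Molecular formula: C8H15F3.
Molar mass = 168.202 g/mol.
Mass from C: 8 × 12.011 = 96.088 g/mol.
%C = 96.088 / 168.202 × 100 = 57.13%.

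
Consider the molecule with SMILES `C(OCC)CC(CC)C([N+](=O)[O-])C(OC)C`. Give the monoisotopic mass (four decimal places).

233.1627

Atom tally by fragment:
  C2H5OCH2 → C:3 H:7 O:1
  CH2 → C:1 H:2
  CH(C2H5) → C:3 H:6
  CH(NO2) → C:1 H:1 N:1 O:2
  CH(OCH3) → C:2 H:4 O:1
  CH3 → C:1 H:3
Element totals:
  C: 11
  H: 23
  N: 1
  O: 4
Molecular formula: C11H23NO4.
  M = 11(12.0) + 23(1.007825) + 14.003074 + 4(15.994915)
    = 132.000000 + 23.179975 + 14.003074 + 63.979660 = 233.162709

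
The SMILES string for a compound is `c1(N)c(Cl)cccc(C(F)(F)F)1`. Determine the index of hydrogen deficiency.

4

Atom tally by fragment:
  benzene ring core → C:6 H:6
  (− 3 ring H displaced by substituents)
  + NH2 → N:1 H:2
  + Cl → Cl:1
  + CF3 → C:1 F:3
Element totals:
  C: 7
  H: 5
  Cl: 1
  F: 3
  N: 1
Molecular formula: C7H5ClF3N.
DoU = (2C + 2 + N − H − X) / 2 = (2·7 + 2 + 1 − 5 − 4) / 2 = 4.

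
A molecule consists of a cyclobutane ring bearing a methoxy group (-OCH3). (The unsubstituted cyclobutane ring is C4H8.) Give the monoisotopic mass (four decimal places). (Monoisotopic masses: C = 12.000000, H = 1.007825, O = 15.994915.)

86.0732

Atom tally by fragment:
  cyclobutane ring core → C:4 H:8
  (− 1 ring H displaced by substituents)
  + OCH3 → C:1 H:3 O:1
Element totals:
  C: 5
  H: 10
  O: 1
Molecular formula: C5H10O.
  M = 5(12.0) + 10(1.007825) + 15.994915
    = 60.000000 + 10.078250 + 15.994915 = 86.073165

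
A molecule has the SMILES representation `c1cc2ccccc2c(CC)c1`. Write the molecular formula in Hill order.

C12H12

Atom tally by fragment:
  naphthalene ring system core → C:10 H:8
  (− 1 ring H displaced by substituents)
  + C2H5 → C:2 H:5
Element totals:
  C: 12
  H: 12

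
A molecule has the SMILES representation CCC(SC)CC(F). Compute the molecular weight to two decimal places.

136.23 g/mol

Atom tally by fragment:
  CH3 → C:1 H:3
  CH2 → C:1 H:2
  CH(SCH3) → C:2 H:4 S:1
  CH2 → C:1 H:2
  CH2F → C:1 H:2 F:1
Element totals:
  C: 6
  H: 13
  F: 1
  S: 1
Molecular formula: C6H13FS.
  M = 6(12.011) + 13(1.008) + 18.998 + 32.06
    = 72.066 + 13.104 + 18.998 + 32.060 = 136.228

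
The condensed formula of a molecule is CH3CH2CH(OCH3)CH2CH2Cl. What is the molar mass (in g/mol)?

Atom tally by fragment:
  CH3 → C:1 H:3
  CH2 → C:1 H:2
  CH(OCH3) → C:2 H:4 O:1
  CH2 → C:1 H:2
  CH2Cl → C:1 H:2 Cl:1
Element totals:
  C: 6
  H: 13
  Cl: 1
  O: 1
Molecular formula: C6H13ClO.
  M = 6(12.011) + 13(1.008) + 35.45 + 15.999
    = 72.066 + 13.104 + 35.450 + 15.999 = 136.619

136.62 g/mol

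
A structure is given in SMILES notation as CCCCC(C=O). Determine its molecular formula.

Atom tally by fragment:
  CH3 → C:1 H:3
  CH2 → C:1 H:2
  CH2 → C:1 H:2
  CH2 → C:1 H:2
  CH2CHO → C:2 H:3 O:1
Element totals:
  C: 6
  H: 12
  O: 1

C6H12O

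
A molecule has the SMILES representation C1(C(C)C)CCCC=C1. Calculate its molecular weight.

124.23 g/mol

Atom tally by fragment:
  cyclohexene ring core → C:6 H:10
  (− 1 ring H displaced by substituents)
  + CH(CH3)2 → C:3 H:7
Element totals:
  C: 9
  H: 16
Molecular formula: C9H16.
  M = 9(12.011) + 16(1.008)
    = 108.099 + 16.128 = 124.227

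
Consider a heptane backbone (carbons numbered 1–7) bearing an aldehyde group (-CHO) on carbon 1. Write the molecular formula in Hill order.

Atom tally by fragment:
  OHCCH2 → C:2 H:3 O:1
  CH2 → C:1 H:2
  CH2 → C:1 H:2
  CH2 → C:1 H:2
  CH2 → C:1 H:2
  CH2 → C:1 H:2
  CH3 → C:1 H:3
Element totals:
  C: 8
  H: 16
  O: 1

C8H16O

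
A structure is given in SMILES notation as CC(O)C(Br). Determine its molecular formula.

C3H7BrO

Atom tally by fragment:
  CH3 → C:1 H:3
  CH(OH) → C:1 H:2 O:1
  CH2Br → C:1 H:2 Br:1
Element totals:
  C: 3
  H: 7
  Br: 1
  O: 1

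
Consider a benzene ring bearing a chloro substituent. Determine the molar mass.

Atom tally by fragment:
  benzene ring core → C:6 H:6
  (− 1 ring H displaced by substituents)
  + Cl → Cl:1
Element totals:
  C: 6
  H: 5
  Cl: 1
Molecular formula: C6H5Cl.
  M = 6(12.011) + 5(1.008) + 35.45
    = 72.066 + 5.040 + 35.450 = 112.556

112.56 g/mol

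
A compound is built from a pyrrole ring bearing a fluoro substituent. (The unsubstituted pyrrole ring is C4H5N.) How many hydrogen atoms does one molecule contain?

4

Atom tally by fragment:
  pyrrole ring core → C:4 H:5 N:1
  (− 1 ring H displaced by substituents)
  + F → F:1
Element totals:
  C: 4
  H: 4
  F: 1
  N: 1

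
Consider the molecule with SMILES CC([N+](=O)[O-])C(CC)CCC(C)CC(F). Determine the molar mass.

Atom tally by fragment:
  CH3 → C:1 H:3
  CH(NO2) → C:1 H:1 N:1 O:2
  CH(C2H5) → C:3 H:6
  CH2 → C:1 H:2
  CH2 → C:1 H:2
  CH(CH3) → C:2 H:4
  CH2 → C:1 H:2
  CH2F → C:1 H:2 F:1
Element totals:
  C: 11
  H: 22
  F: 1
  N: 1
  O: 2
Molecular formula: C11H22FNO2.
  M = 11(12.011) + 22(1.008) + 18.998 + 14.007 + 2(15.999)
    = 132.121 + 22.176 + 18.998 + 14.007 + 31.998 = 219.300

219.30 g/mol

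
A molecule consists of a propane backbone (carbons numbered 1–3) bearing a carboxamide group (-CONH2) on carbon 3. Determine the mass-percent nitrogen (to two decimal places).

16.08%

Atom tally by fragment:
  CH3 → C:1 H:3
  CH2 → C:1 H:2
  CH2CONH2 → C:2 H:4 O:1 N:1
Element totals:
  C: 4
  H: 9
  N: 1
  O: 1
Molecular formula: C4H9NO.
Molar mass = 87.122 g/mol.
Mass from N: 1 × 14.007 = 14.007 g/mol.
%N = 14.007 / 87.122 × 100 = 16.08%.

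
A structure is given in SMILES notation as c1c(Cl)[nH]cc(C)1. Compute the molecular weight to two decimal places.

Atom tally by fragment:
  pyrrole ring core → C:4 H:5 N:1
  (− 2 ring H displaced by substituents)
  + Cl → Cl:1
  + CH3 → C:1 H:3
Element totals:
  C: 5
  H: 6
  Cl: 1
  N: 1
Molecular formula: C5H6ClN.
  M = 5(12.011) + 6(1.008) + 35.45 + 14.007
    = 60.055 + 6.048 + 35.450 + 14.007 = 115.560

115.56 g/mol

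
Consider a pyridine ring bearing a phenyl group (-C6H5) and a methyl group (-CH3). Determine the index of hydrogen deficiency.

Atom tally by fragment:
  pyridine ring core → C:5 H:5 N:1
  (− 2 ring H displaced by substituents)
  + C6H5 → C:6 H:5
  + CH3 → C:1 H:3
Element totals:
  C: 12
  H: 11
  N: 1
Molecular formula: C12H11N.
DoU = (2C + 2 + N − H − X) / 2 = (2·12 + 2 + 1 − 11 − 0) / 2 = 8.

8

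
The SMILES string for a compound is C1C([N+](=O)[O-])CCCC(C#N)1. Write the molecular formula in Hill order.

C7H10N2O2

Atom tally by fragment:
  cyclohexane ring core → C:6 H:12
  (− 2 ring H displaced by substituents)
  + NO2 → N:1 O:2
  + CN → C:1 N:1
Element totals:
  C: 7
  H: 10
  N: 2
  O: 2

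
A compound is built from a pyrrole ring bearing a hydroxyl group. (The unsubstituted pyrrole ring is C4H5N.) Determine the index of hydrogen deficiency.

Atom tally by fragment:
  pyrrole ring core → C:4 H:5 N:1
  (− 1 ring H displaced by substituents)
  + OH → O:1 H:1
Element totals:
  C: 4
  H: 5
  N: 1
  O: 1
Molecular formula: C4H5NO.
DoU = (2C + 2 + N − H − X) / 2 = (2·4 + 2 + 1 − 5 − 0) / 2 = 3.

3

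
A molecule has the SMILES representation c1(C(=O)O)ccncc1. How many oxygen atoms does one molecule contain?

Atom tally by fragment:
  pyridine ring core → C:5 H:5 N:1
  (− 1 ring H displaced by substituents)
  + COOH → C:1 H:1 O:2
Element totals:
  C: 6
  H: 5
  N: 1
  O: 2

2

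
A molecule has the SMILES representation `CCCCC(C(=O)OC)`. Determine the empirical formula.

Atom tally by fragment:
  CH3 → C:1 H:3
  CH2 → C:1 H:2
  CH2 → C:1 H:2
  CH2 → C:1 H:2
  CH2COOCH3 → C:3 H:5 O:2
Element totals:
  C: 7
  H: 14
  O: 2
Molecular formula: C7H14O2.
gcd of subscripts (7, 14, 2) = 1, so the empirical formula equals the molecular formula.

C7H14O2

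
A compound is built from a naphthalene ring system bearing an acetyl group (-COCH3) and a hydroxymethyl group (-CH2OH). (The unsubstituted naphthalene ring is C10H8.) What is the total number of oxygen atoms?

Atom tally by fragment:
  naphthalene ring system core → C:10 H:8
  (− 2 ring H displaced by substituents)
  + COCH3 → C:2 H:3 O:1
  + CH2OH → C:1 H:3 O:1
Element totals:
  C: 13
  H: 12
  O: 2

2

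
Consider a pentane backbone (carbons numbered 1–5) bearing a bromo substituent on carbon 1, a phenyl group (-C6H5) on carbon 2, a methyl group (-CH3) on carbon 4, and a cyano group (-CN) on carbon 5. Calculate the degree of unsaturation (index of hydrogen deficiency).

Atom tally by fragment:
  BrCH2 → C:1 H:2 Br:1
  CH(C6H5) → C:7 H:6
  CH2 → C:1 H:2
  CH(CH3) → C:2 H:4
  CH2CN → C:2 H:2 N:1
Element totals:
  C: 13
  H: 16
  Br: 1
  N: 1
Molecular formula: C13H16BrN.
DoU = (2C + 2 + N − H − X) / 2 = (2·13 + 2 + 1 − 16 − 1) / 2 = 6.

6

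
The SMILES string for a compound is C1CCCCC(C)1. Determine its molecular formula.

C7H14

Atom tally by fragment:
  cyclohexane ring core → C:6 H:12
  (− 1 ring H displaced by substituents)
  + CH3 → C:1 H:3
Element totals:
  C: 7
  H: 14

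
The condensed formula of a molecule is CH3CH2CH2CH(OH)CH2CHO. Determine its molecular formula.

C6H12O2

Atom tally by fragment:
  CH3 → C:1 H:3
  CH2 → C:1 H:2
  CH2 → C:1 H:2
  CH(OH) → C:1 H:2 O:1
  CH2CHO → C:2 H:3 O:1
Element totals:
  C: 6
  H: 12
  O: 2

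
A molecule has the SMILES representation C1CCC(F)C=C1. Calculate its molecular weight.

Atom tally by fragment:
  cyclohexene ring core → C:6 H:10
  (− 1 ring H displaced by substituents)
  + F → F:1
Element totals:
  C: 6
  H: 9
  F: 1
Molecular formula: C6H9F.
  M = 6(12.011) + 9(1.008) + 18.998
    = 72.066 + 9.072 + 18.998 = 100.136

100.14 g/mol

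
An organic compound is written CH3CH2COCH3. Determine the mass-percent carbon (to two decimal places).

66.63%

Atom tally by fragment:
  CH3 → C:1 H:3
  CH2COCH3 → C:3 H:5 O:1
Element totals:
  C: 4
  H: 8
  O: 1
Molecular formula: C4H8O.
Molar mass = 72.107 g/mol.
Mass from C: 4 × 12.011 = 48.044 g/mol.
%C = 48.044 / 72.107 × 100 = 66.63%.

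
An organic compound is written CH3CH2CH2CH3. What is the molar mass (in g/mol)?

58.12 g/mol

Atom tally by fragment:
  CH3 → C:1 H:3
  CH2 → C:1 H:2
  CH2 → C:1 H:2
  CH3 → C:1 H:3
Element totals:
  C: 4
  H: 10
Molecular formula: C4H10.
  M = 4(12.011) + 10(1.008)
    = 48.044 + 10.080 = 58.124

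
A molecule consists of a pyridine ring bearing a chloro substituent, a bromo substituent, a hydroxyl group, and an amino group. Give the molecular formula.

Atom tally by fragment:
  pyridine ring core → C:5 H:5 N:1
  (− 4 ring H displaced by substituents)
  + Cl → Cl:1
  + Br → Br:1
  + OH → O:1 H:1
  + NH2 → N:1 H:2
Element totals:
  C: 5
  H: 4
  Br: 1
  Cl: 1
  N: 2
  O: 1

C5H4BrClN2O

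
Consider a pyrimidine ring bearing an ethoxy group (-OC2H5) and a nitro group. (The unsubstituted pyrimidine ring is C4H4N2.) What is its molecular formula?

C6H7N3O3

Atom tally by fragment:
  pyrimidine ring core → C:4 H:4 N:2
  (− 2 ring H displaced by substituents)
  + OC2H5 → C:2 H:5 O:1
  + NO2 → N:1 O:2
Element totals:
  C: 6
  H: 7
  N: 3
  O: 3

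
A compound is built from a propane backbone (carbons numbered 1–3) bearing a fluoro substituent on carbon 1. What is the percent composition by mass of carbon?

Atom tally by fragment:
  FCH2 → C:1 H:2 F:1
  CH2 → C:1 H:2
  CH3 → C:1 H:3
Element totals:
  C: 3
  H: 7
  F: 1
Molecular formula: C3H7F.
Molar mass = 62.087 g/mol.
Mass from C: 3 × 12.011 = 36.033 g/mol.
%C = 36.033 / 62.087 × 100 = 58.04%.

58.04%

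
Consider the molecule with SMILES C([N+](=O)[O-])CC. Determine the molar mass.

Atom tally by fragment:
  O2NCH2 → C:1 H:2 N:1 O:2
  CH2 → C:1 H:2
  CH3 → C:1 H:3
Element totals:
  C: 3
  H: 7
  N: 1
  O: 2
Molecular formula: C3H7NO2.
  M = 3(12.011) + 7(1.008) + 14.007 + 2(15.999)
    = 36.033 + 7.056 + 14.007 + 31.998 = 89.094

89.09 g/mol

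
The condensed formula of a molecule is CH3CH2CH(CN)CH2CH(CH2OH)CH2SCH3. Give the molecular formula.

C9H17NOS

Element totals:
  C: 9
  H: 17
  N: 1
  O: 1
  S: 1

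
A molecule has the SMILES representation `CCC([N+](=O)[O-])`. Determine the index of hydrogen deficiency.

1

Atom tally by fragment:
  CH3 → C:1 H:3
  CH2 → C:1 H:2
  CH2NO2 → C:1 H:2 N:1 O:2
Element totals:
  C: 3
  H: 7
  N: 1
  O: 2
Molecular formula: C3H7NO2.
DoU = (2C + 2 + N − H − X) / 2 = (2·3 + 2 + 1 − 7 − 0) / 2 = 1.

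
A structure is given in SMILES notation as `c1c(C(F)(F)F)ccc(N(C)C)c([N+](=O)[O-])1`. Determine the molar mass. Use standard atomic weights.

Atom tally by fragment:
  benzene ring core → C:6 H:6
  (− 3 ring H displaced by substituents)
  + CF3 → C:1 F:3
  + N(CH3)2 → N:1 C:2 H:6
  + NO2 → N:1 O:2
Element totals:
  C: 9
  H: 9
  F: 3
  N: 2
  O: 2
Molecular formula: C9H9F3N2O2.
  M = 9(12.011) + 9(1.008) + 3(18.998) + 2(14.007) + 2(15.999)
    = 108.099 + 9.072 + 56.994 + 28.014 + 31.998 = 234.177

234.18 g/mol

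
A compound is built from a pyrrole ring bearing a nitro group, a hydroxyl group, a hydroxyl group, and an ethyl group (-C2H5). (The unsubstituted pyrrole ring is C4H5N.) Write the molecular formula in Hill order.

Atom tally by fragment:
  pyrrole ring core → C:4 H:5 N:1
  (− 4 ring H displaced by substituents)
  + NO2 → N:1 O:2
  + OH → O:1 H:1
  + OH → O:1 H:1
  + C2H5 → C:2 H:5
Element totals:
  C: 6
  H: 8
  N: 2
  O: 4

C6H8N2O4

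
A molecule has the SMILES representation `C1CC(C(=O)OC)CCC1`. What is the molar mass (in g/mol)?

Atom tally by fragment:
  cyclohexane ring core → C:6 H:12
  (− 1 ring H displaced by substituents)
  + COOCH3 → C:2 H:3 O:2
Element totals:
  C: 8
  H: 14
  O: 2
Molecular formula: C8H14O2.
  M = 8(12.011) + 14(1.008) + 2(15.999)
    = 96.088 + 14.112 + 31.998 = 142.198

142.20 g/mol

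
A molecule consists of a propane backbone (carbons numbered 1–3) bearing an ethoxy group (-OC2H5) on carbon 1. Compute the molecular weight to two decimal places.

88.15 g/mol

Atom tally by fragment:
  C2H5OCH2 → C:3 H:7 O:1
  CH2 → C:1 H:2
  CH3 → C:1 H:3
Element totals:
  C: 5
  H: 12
  O: 1
Molecular formula: C5H12O.
  M = 5(12.011) + 12(1.008) + 15.999
    = 60.055 + 12.096 + 15.999 = 88.150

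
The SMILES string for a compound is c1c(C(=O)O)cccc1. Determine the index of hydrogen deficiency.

Atom tally by fragment:
  benzene ring core → C:6 H:6
  (− 1 ring H displaced by substituents)
  + COOH → C:1 H:1 O:2
Element totals:
  C: 7
  H: 6
  O: 2
Molecular formula: C7H6O2.
DoU = (2C + 2 + N − H − X) / 2 = (2·7 + 2 + 0 − 6 − 0) / 2 = 5.

5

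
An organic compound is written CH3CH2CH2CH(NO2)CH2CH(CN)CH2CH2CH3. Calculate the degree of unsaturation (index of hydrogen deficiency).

3

Atom tally by fragment:
  CH3 → C:1 H:3
  CH2 → C:1 H:2
  CH2 → C:1 H:2
  CH(NO2) → C:1 H:1 N:1 O:2
  CH2 → C:1 H:2
  CH(CN) → C:2 H:1 N:1
  CH2 → C:1 H:2
  CH2 → C:1 H:2
  CH3 → C:1 H:3
Element totals:
  C: 10
  H: 18
  N: 2
  O: 2
Molecular formula: C10H18N2O2.
DoU = (2C + 2 + N − H − X) / 2 = (2·10 + 2 + 2 − 18 − 0) / 2 = 3.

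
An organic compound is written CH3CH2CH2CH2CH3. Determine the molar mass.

72.15 g/mol

Element totals:
  C: 5
  H: 12
Molecular formula: C5H12.
  M = 5(12.011) + 12(1.008)
    = 60.055 + 12.096 = 72.151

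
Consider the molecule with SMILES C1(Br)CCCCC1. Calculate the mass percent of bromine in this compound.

Atom tally by fragment:
  cyclohexane ring core → C:6 H:12
  (− 1 ring H displaced by substituents)
  + Br → Br:1
Element totals:
  C: 6
  H: 11
  Br: 1
Molecular formula: C6H11Br.
Molar mass = 163.058 g/mol.
Mass from Br: 1 × 79.904 = 79.904 g/mol.
%Br = 79.904 / 163.058 × 100 = 49.00%.

49.00%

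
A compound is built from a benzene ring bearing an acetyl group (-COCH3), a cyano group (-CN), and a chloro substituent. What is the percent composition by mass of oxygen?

8.91%

Atom tally by fragment:
  benzene ring core → C:6 H:6
  (− 3 ring H displaced by substituents)
  + COCH3 → C:2 H:3 O:1
  + CN → C:1 N:1
  + Cl → Cl:1
Element totals:
  C: 9
  H: 6
  Cl: 1
  N: 1
  O: 1
Molecular formula: C9H6ClNO.
Molar mass = 179.603 g/mol.
Mass from O: 1 × 15.999 = 15.999 g/mol.
%O = 15.999 / 179.603 × 100 = 8.91%.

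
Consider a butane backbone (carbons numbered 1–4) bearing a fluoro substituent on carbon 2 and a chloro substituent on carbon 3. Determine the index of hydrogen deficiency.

0

Atom tally by fragment:
  CH3 → C:1 H:3
  CH(F) → C:1 H:1 F:1
  CH(Cl) → C:1 H:1 Cl:1
  CH3 → C:1 H:3
Element totals:
  C: 4
  H: 8
  Cl: 1
  F: 1
Molecular formula: C4H8ClF.
DoU = (2C + 2 + N − H − X) / 2 = (2·4 + 2 + 0 − 8 − 2) / 2 = 0.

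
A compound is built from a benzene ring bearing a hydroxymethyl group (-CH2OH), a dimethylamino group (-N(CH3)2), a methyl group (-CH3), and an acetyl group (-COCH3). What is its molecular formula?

C12H17NO2

Atom tally by fragment:
  benzene ring core → C:6 H:6
  (− 4 ring H displaced by substituents)
  + CH2OH → C:1 H:3 O:1
  + N(CH3)2 → N:1 C:2 H:6
  + CH3 → C:1 H:3
  + COCH3 → C:2 H:3 O:1
Element totals:
  C: 12
  H: 17
  N: 1
  O: 2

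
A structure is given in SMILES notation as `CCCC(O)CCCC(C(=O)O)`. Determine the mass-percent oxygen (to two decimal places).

Atom tally by fragment:
  CH3 → C:1 H:3
  CH2 → C:1 H:2
  CH2 → C:1 H:2
  CH(OH) → C:1 H:2 O:1
  CH2 → C:1 H:2
  CH2 → C:1 H:2
  CH2 → C:1 H:2
  CH2COOH → C:2 H:3 O:2
Element totals:
  C: 9
  H: 18
  O: 3
Molecular formula: C9H18O3.
Molar mass = 174.240 g/mol.
Mass from O: 3 × 15.999 = 47.997 g/mol.
%O = 47.997 / 174.240 × 100 = 27.55%.

27.55%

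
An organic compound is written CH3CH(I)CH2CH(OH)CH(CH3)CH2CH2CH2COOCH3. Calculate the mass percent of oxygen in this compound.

Element totals:
  C: 11
  H: 21
  I: 1
  O: 3
Molecular formula: C11H21IO3.
Molar mass = 328.190 g/mol.
Mass from O: 3 × 15.999 = 47.997 g/mol.
%O = 47.997 / 328.190 × 100 = 14.62%.

14.62%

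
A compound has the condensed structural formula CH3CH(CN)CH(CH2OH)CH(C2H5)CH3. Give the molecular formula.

C9H17NO

Element totals:
  C: 9
  H: 17
  N: 1
  O: 1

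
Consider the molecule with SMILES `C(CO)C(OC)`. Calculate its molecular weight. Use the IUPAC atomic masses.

90.12 g/mol

Atom tally by fragment:
  HOCH2CH2 → C:2 H:5 O:1
  CH2OCH3 → C:2 H:5 O:1
Element totals:
  C: 4
  H: 10
  O: 2
Molecular formula: C4H10O2.
  M = 4(12.011) + 10(1.008) + 2(15.999)
    = 48.044 + 10.080 + 31.998 = 90.122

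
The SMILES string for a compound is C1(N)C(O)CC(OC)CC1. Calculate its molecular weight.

Atom tally by fragment:
  cyclohexane ring core → C:6 H:12
  (− 3 ring H displaced by substituents)
  + NH2 → N:1 H:2
  + OH → O:1 H:1
  + OCH3 → C:1 H:3 O:1
Element totals:
  C: 7
  H: 15
  N: 1
  O: 2
Molecular formula: C7H15NO2.
  M = 7(12.011) + 15(1.008) + 14.007 + 2(15.999)
    = 84.077 + 15.120 + 14.007 + 31.998 = 145.202

145.20 g/mol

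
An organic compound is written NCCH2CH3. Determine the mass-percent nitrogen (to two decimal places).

25.43%

Atom tally by fragment:
  NCCH2 → C:2 H:2 N:1
  CH3 → C:1 H:3
Element totals:
  C: 3
  H: 5
  N: 1
Molecular formula: C3H5N.
Molar mass = 55.080 g/mol.
Mass from N: 1 × 14.007 = 14.007 g/mol.
%N = 14.007 / 55.080 × 100 = 25.43%.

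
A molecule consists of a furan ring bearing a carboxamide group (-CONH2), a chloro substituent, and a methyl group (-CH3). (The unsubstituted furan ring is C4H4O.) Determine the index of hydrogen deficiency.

Atom tally by fragment:
  furan ring core → C:4 H:4 O:1
  (− 3 ring H displaced by substituents)
  + CONH2 → C:1 H:2 O:1 N:1
  + Cl → Cl:1
  + CH3 → C:1 H:3
Element totals:
  C: 6
  H: 6
  Cl: 1
  N: 1
  O: 2
Molecular formula: C6H6ClNO2.
DoU = (2C + 2 + N − H − X) / 2 = (2·6 + 2 + 1 − 6 − 1) / 2 = 4.

4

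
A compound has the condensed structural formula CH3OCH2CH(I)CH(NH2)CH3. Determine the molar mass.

229.06 g/mol

Atom tally by fragment:
  CH3OCH2 → C:2 H:5 O:1
  CH(I) → C:1 H:1 I:1
  CH(NH2) → C:1 H:3 N:1
  CH3 → C:1 H:3
Element totals:
  C: 5
  H: 12
  I: 1
  N: 1
  O: 1
Molecular formula: C5H12INO.
  M = 5(12.011) + 12(1.008) + 126.904 + 14.007 + 15.999
    = 60.055 + 12.096 + 126.904 + 14.007 + 15.999 = 229.061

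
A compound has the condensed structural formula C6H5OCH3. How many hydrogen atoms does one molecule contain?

Atom tally by fragment:
  benzene ring core → C:6 H:6
  (− 1 ring H displaced by substituents)
  + OCH3 → C:1 H:3 O:1
Element totals:
  C: 7
  H: 8
  O: 1

8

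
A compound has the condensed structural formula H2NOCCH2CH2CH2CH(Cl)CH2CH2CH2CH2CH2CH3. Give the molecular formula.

Element totals:
  C: 11
  H: 22
  Cl: 1
  N: 1
  O: 1

C11H22ClNO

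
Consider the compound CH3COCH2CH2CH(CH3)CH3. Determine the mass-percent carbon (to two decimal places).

73.63%

Atom tally by fragment:
  CH3COCH2 → C:3 H:5 O:1
  CH2 → C:1 H:2
  CH(CH3) → C:2 H:4
  CH3 → C:1 H:3
Element totals:
  C: 7
  H: 14
  O: 1
Molecular formula: C7H14O.
Molar mass = 114.188 g/mol.
Mass from C: 7 × 12.011 = 84.077 g/mol.
%C = 84.077 / 114.188 × 100 = 73.63%.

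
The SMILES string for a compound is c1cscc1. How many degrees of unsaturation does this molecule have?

Atom tally by fragment:
  thiophene ring core → C:4 H:4 S:1
Element totals:
  C: 4
  H: 4
  S: 1
Molecular formula: C4H4S.
DoU = (2C + 2 + N − H − X) / 2 = (2·4 + 2 + 0 − 4 − 0) / 2 = 3.

3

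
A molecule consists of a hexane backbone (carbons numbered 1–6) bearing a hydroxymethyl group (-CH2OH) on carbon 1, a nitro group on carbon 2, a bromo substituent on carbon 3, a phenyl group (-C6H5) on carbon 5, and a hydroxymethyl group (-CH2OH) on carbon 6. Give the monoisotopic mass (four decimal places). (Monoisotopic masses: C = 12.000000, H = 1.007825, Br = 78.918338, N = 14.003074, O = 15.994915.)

Atom tally by fragment:
  HOCH2CH2 → C:2 H:5 O:1
  CH(NO2) → C:1 H:1 N:1 O:2
  CH(Br) → C:1 H:1 Br:1
  CH2 → C:1 H:2
  CH(C6H5) → C:7 H:6
  CH2CH2OH → C:2 H:5 O:1
Element totals:
  C: 14
  H: 20
  Br: 1
  N: 1
  O: 4
Molecular formula: C14H20BrNO4.
  M = 14(12.0) + 20(1.007825) + 78.918338 + 14.003074 + 4(15.994915)
    = 168.000000 + 20.156500 + 78.918338 + 14.003074 + 63.979660 = 345.057572

345.0576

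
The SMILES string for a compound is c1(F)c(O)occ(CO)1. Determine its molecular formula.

Atom tally by fragment:
  furan ring core → C:4 H:4 O:1
  (− 3 ring H displaced by substituents)
  + F → F:1
  + OH → O:1 H:1
  + CH2OH → C:1 H:3 O:1
Element totals:
  C: 5
  H: 5
  F: 1
  O: 3

C5H5FO3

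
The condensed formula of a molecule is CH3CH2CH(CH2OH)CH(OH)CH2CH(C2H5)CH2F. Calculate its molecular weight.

192.27 g/mol

Element totals:
  C: 10
  H: 21
  F: 1
  O: 2
Molecular formula: C10H21FO2.
  M = 10(12.011) + 21(1.008) + 18.998 + 2(15.999)
    = 120.110 + 21.168 + 18.998 + 31.998 = 192.274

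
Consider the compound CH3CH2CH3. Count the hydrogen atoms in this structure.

8

Atom tally by fragment:
  CH3 → C:1 H:3
  CH2 → C:1 H:2
  CH3 → C:1 H:3
Element totals:
  C: 3
  H: 8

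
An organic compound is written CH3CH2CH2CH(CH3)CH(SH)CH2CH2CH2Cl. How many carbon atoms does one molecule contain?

Element totals:
  C: 9
  H: 19
  Cl: 1
  S: 1

9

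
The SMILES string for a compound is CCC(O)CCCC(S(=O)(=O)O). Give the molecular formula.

Atom tally by fragment:
  CH3 → C:1 H:3
  CH2 → C:1 H:2
  CH(OH) → C:1 H:2 O:1
  CH2 → C:1 H:2
  CH2 → C:1 H:2
  CH2 → C:1 H:2
  CH2SO3H → C:1 H:3 S:1 O:3
Element totals:
  C: 7
  H: 16
  O: 4
  S: 1

C7H16O4S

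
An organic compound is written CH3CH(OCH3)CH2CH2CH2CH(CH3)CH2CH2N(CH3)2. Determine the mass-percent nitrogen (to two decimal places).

Element totals:
  C: 12
  H: 27
  N: 1
  O: 1
Molecular formula: C12H27NO.
Molar mass = 201.354 g/mol.
Mass from N: 1 × 14.007 = 14.007 g/mol.
%N = 14.007 / 201.354 × 100 = 6.96%.

6.96%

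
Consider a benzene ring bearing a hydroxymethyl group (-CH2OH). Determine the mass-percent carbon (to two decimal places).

77.75%

Atom tally by fragment:
  benzene ring core → C:6 H:6
  (− 1 ring H displaced by substituents)
  + CH2OH → C:1 H:3 O:1
Element totals:
  C: 7
  H: 8
  O: 1
Molecular formula: C7H8O.
Molar mass = 108.140 g/mol.
Mass from C: 7 × 12.011 = 84.077 g/mol.
%C = 84.077 / 108.140 × 100 = 77.75%.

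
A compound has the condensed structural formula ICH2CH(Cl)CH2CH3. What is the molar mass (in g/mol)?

218.46 g/mol

Element totals:
  C: 4
  H: 8
  Cl: 1
  I: 1
Molecular formula: C4H8ClI.
  M = 4(12.011) + 8(1.008) + 35.45 + 126.904
    = 48.044 + 8.064 + 35.450 + 126.904 = 218.462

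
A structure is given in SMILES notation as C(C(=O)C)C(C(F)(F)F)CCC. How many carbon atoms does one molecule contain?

Atom tally by fragment:
  CH3COCH2 → C:3 H:5 O:1
  CH(CF3) → C:2 H:1 F:3
  CH2 → C:1 H:2
  CH2 → C:1 H:2
  CH3 → C:1 H:3
Element totals:
  C: 8
  H: 13
  F: 3
  O: 1

8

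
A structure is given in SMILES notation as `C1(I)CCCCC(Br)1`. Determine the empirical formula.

C6H10BrI

Atom tally by fragment:
  cyclohexane ring core → C:6 H:12
  (− 2 ring H displaced by substituents)
  + I → I:1
  + Br → Br:1
Element totals:
  C: 6
  H: 10
  Br: 1
  I: 1
Molecular formula: C6H10BrI.
gcd of subscripts (1, 6, 10, 1) = 1, so the empirical formula equals the molecular formula.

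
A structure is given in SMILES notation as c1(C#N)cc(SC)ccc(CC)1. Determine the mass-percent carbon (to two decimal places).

67.76%

Atom tally by fragment:
  benzene ring core → C:6 H:6
  (− 3 ring H displaced by substituents)
  + CN → C:1 N:1
  + SCH3 → C:1 H:3 S:1
  + C2H5 → C:2 H:5
Element totals:
  C: 10
  H: 11
  N: 1
  S: 1
Molecular formula: C10H11NS.
Molar mass = 177.265 g/mol.
Mass from C: 10 × 12.011 = 120.110 g/mol.
%C = 120.110 / 177.265 × 100 = 67.76%.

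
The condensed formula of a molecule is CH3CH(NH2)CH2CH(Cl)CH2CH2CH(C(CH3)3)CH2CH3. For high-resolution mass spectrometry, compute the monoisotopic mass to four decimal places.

Element totals:
  C: 13
  H: 28
  Cl: 1
  N: 1
Molecular formula: C13H28ClN.
  M = 13(12.0) + 28(1.007825) + 34.968853 + 14.003074
    = 156.000000 + 28.219100 + 34.968853 + 14.003074 = 233.191027

233.1910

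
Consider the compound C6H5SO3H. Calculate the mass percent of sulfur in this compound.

Atom tally by fragment:
  benzene ring core → C:6 H:6
  (− 1 ring H displaced by substituents)
  + SO3H → S:1 O:3 H:1
Element totals:
  C: 6
  H: 6
  O: 3
  S: 1
Molecular formula: C6H6O3S.
Molar mass = 158.171 g/mol.
Mass from S: 1 × 32.06 = 32.060 g/mol.
%S = 32.060 / 158.171 × 100 = 20.27%.

20.27%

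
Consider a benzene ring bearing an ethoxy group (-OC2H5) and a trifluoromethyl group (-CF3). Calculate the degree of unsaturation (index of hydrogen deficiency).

4

Atom tally by fragment:
  benzene ring core → C:6 H:6
  (− 2 ring H displaced by substituents)
  + OC2H5 → C:2 H:5 O:1
  + CF3 → C:1 F:3
Element totals:
  C: 9
  H: 9
  F: 3
  O: 1
Molecular formula: C9H9F3O.
DoU = (2C + 2 + N − H − X) / 2 = (2·9 + 2 + 0 − 9 − 3) / 2 = 4.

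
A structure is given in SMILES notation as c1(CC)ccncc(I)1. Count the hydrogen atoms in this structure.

Atom tally by fragment:
  pyridine ring core → C:5 H:5 N:1
  (− 2 ring H displaced by substituents)
  + C2H5 → C:2 H:5
  + I → I:1
Element totals:
  C: 7
  H: 8
  I: 1
  N: 1

8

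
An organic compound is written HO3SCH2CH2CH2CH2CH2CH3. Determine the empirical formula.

Element totals:
  C: 6
  H: 14
  O: 3
  S: 1
Molecular formula: C6H14O3S.
gcd of subscripts (6, 14, 3, 1) = 1, so the empirical formula equals the molecular formula.

C6H14O3S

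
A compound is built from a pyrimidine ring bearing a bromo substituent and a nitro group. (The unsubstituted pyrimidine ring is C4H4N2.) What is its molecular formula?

C4H2BrN3O2

Atom tally by fragment:
  pyrimidine ring core → C:4 H:4 N:2
  (− 2 ring H displaced by substituents)
  + Br → Br:1
  + NO2 → N:1 O:2
Element totals:
  C: 4
  H: 2
  Br: 1
  N: 3
  O: 2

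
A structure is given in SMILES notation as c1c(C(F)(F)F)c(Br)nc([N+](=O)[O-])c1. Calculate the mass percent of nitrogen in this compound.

10.34%

Atom tally by fragment:
  pyridine ring core → C:5 H:5 N:1
  (− 3 ring H displaced by substituents)
  + CF3 → C:1 F:3
  + Br → Br:1
  + NO2 → N:1 O:2
Element totals:
  C: 6
  H: 2
  Br: 1
  F: 3
  N: 2
  O: 2
Molecular formula: C6H2BrF3N2O2.
Molar mass = 270.992 g/mol.
Mass from N: 2 × 14.007 = 28.014 g/mol.
%N = 28.014 / 270.992 × 100 = 10.34%.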